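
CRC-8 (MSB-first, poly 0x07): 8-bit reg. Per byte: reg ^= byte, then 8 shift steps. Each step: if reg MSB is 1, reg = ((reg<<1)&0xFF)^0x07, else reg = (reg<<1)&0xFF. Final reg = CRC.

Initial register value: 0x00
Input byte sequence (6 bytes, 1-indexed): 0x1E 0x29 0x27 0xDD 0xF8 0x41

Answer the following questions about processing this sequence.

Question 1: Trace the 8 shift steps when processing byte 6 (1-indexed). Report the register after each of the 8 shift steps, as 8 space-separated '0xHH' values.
Answer: 0x55 0xAA 0x53 0xA6 0x4B 0x96 0x2B 0x56

Derivation:
After byte 1 (0x1E): reg=0x5A
After byte 2 (0x29): reg=0x5E
After byte 3 (0x27): reg=0x68
After byte 4 (0xDD): reg=0x02
After byte 5 (0xF8): reg=0xE8
Register before byte 6: 0xE8
After XOR with byte 0x41: 0xA9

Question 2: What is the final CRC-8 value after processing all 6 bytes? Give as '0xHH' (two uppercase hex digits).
Answer: 0x56

Derivation:
After byte 1 (0x1E): reg=0x5A
After byte 2 (0x29): reg=0x5E
After byte 3 (0x27): reg=0x68
After byte 4 (0xDD): reg=0x02
After byte 5 (0xF8): reg=0xE8
After byte 6 (0x41): reg=0x56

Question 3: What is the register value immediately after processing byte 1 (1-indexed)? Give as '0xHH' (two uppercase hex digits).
After byte 1 (0x1E): reg=0x5A

Answer: 0x5A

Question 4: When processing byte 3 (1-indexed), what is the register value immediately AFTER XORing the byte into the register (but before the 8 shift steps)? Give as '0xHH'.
Register before byte 3: 0x5E
Byte 3: 0x27
0x5E XOR 0x27 = 0x79

Answer: 0x79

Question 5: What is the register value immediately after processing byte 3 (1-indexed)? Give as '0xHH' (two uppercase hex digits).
Answer: 0x68

Derivation:
After byte 1 (0x1E): reg=0x5A
After byte 2 (0x29): reg=0x5E
After byte 3 (0x27): reg=0x68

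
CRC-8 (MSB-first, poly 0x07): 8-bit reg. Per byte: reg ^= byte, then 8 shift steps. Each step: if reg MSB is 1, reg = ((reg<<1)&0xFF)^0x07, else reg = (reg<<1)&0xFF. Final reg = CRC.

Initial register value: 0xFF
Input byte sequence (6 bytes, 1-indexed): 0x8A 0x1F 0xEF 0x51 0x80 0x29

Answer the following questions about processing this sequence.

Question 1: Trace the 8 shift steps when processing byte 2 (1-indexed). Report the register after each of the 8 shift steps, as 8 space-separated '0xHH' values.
After byte 1 (0x8A): reg=0x4C
Register before byte 2: 0x4C
After XOR with byte 0x1F: 0x53

Answer: 0xA6 0x4B 0x96 0x2B 0x56 0xAC 0x5F 0xBE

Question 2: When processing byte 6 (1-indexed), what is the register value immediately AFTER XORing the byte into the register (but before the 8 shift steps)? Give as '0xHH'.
Register before byte 6: 0xDF
Byte 6: 0x29
0xDF XOR 0x29 = 0xF6

Answer: 0xF6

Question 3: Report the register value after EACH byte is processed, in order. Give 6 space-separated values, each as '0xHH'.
0x4C 0xBE 0xB0 0xA9 0xDF 0xCC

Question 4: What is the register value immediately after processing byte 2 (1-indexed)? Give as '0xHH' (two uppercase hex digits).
Answer: 0xBE

Derivation:
After byte 1 (0x8A): reg=0x4C
After byte 2 (0x1F): reg=0xBE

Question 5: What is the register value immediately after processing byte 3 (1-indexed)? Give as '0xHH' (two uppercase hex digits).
After byte 1 (0x8A): reg=0x4C
After byte 2 (0x1F): reg=0xBE
After byte 3 (0xEF): reg=0xB0

Answer: 0xB0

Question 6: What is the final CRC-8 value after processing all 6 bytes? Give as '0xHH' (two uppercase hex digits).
Answer: 0xCC

Derivation:
After byte 1 (0x8A): reg=0x4C
After byte 2 (0x1F): reg=0xBE
After byte 3 (0xEF): reg=0xB0
After byte 4 (0x51): reg=0xA9
After byte 5 (0x80): reg=0xDF
After byte 6 (0x29): reg=0xCC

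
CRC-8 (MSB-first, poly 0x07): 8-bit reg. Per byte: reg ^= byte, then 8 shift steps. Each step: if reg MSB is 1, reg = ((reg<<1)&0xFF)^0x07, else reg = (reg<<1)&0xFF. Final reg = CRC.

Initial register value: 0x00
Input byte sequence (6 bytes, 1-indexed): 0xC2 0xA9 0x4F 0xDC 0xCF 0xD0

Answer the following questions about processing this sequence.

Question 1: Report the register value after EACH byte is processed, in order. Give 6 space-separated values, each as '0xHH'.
0x40 0x91 0x14 0x76 0x26 0xCC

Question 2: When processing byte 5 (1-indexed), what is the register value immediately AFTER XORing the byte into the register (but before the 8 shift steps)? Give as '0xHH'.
Register before byte 5: 0x76
Byte 5: 0xCF
0x76 XOR 0xCF = 0xB9

Answer: 0xB9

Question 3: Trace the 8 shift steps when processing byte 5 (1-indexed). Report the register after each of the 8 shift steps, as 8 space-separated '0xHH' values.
After byte 1 (0xC2): reg=0x40
After byte 2 (0xA9): reg=0x91
After byte 3 (0x4F): reg=0x14
After byte 4 (0xDC): reg=0x76
Register before byte 5: 0x76
After XOR with byte 0xCF: 0xB9

Answer: 0x75 0xEA 0xD3 0xA1 0x45 0x8A 0x13 0x26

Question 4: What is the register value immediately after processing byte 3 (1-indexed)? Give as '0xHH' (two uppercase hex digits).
After byte 1 (0xC2): reg=0x40
After byte 2 (0xA9): reg=0x91
After byte 3 (0x4F): reg=0x14

Answer: 0x14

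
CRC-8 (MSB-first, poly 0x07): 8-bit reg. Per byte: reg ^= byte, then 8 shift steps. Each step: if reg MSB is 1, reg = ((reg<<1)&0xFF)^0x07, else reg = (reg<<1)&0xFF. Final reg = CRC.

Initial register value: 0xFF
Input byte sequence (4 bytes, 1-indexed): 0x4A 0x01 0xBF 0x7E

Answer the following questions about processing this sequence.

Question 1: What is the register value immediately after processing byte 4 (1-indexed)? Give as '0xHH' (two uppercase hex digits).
After byte 1 (0x4A): reg=0x02
After byte 2 (0x01): reg=0x09
After byte 3 (0xBF): reg=0x0B
After byte 4 (0x7E): reg=0x4C

Answer: 0x4C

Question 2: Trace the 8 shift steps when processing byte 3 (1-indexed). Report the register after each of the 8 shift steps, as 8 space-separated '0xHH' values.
After byte 1 (0x4A): reg=0x02
After byte 2 (0x01): reg=0x09
Register before byte 3: 0x09
After XOR with byte 0xBF: 0xB6

Answer: 0x6B 0xD6 0xAB 0x51 0xA2 0x43 0x86 0x0B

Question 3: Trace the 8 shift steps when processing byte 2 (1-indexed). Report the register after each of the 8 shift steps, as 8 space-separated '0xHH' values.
Answer: 0x06 0x0C 0x18 0x30 0x60 0xC0 0x87 0x09

Derivation:
After byte 1 (0x4A): reg=0x02
Register before byte 2: 0x02
After XOR with byte 0x01: 0x03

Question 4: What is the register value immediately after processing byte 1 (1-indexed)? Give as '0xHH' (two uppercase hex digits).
Answer: 0x02

Derivation:
After byte 1 (0x4A): reg=0x02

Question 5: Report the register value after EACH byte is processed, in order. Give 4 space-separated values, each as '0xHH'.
0x02 0x09 0x0B 0x4C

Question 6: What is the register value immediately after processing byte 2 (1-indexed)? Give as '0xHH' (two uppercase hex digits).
Answer: 0x09

Derivation:
After byte 1 (0x4A): reg=0x02
After byte 2 (0x01): reg=0x09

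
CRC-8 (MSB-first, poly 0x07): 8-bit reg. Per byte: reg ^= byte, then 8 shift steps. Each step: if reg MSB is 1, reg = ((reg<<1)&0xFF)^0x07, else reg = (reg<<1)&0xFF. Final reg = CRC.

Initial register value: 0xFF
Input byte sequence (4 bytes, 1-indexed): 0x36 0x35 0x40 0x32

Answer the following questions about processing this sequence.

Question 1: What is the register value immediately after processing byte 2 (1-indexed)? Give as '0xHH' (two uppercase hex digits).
Answer: 0xDB

Derivation:
After byte 1 (0x36): reg=0x71
After byte 2 (0x35): reg=0xDB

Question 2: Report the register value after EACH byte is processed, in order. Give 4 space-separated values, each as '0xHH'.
0x71 0xDB 0xC8 0xE8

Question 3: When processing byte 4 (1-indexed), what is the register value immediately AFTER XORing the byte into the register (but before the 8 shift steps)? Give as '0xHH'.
Answer: 0xFA

Derivation:
Register before byte 4: 0xC8
Byte 4: 0x32
0xC8 XOR 0x32 = 0xFA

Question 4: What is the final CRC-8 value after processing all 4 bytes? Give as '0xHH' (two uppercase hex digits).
Answer: 0xE8

Derivation:
After byte 1 (0x36): reg=0x71
After byte 2 (0x35): reg=0xDB
After byte 3 (0x40): reg=0xC8
After byte 4 (0x32): reg=0xE8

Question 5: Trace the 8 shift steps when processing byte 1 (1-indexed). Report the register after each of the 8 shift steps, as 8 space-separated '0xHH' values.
Answer: 0x95 0x2D 0x5A 0xB4 0x6F 0xDE 0xBB 0x71

Derivation:
Register before byte 1: 0xFF
After XOR with byte 0x36: 0xC9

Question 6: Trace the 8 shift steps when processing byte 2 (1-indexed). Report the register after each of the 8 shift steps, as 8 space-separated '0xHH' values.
After byte 1 (0x36): reg=0x71
Register before byte 2: 0x71
After XOR with byte 0x35: 0x44

Answer: 0x88 0x17 0x2E 0x5C 0xB8 0x77 0xEE 0xDB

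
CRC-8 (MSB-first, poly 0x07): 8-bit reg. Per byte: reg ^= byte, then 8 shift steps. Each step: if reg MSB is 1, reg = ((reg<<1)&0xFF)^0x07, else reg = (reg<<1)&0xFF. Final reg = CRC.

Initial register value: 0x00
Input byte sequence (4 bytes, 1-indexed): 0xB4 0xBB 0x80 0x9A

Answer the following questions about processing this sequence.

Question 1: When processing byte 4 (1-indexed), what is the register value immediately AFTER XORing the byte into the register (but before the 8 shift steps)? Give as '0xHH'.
Register before byte 4: 0x10
Byte 4: 0x9A
0x10 XOR 0x9A = 0x8A

Answer: 0x8A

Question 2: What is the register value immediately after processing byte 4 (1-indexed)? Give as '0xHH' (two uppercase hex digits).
Answer: 0xBF

Derivation:
After byte 1 (0xB4): reg=0x05
After byte 2 (0xBB): reg=0x33
After byte 3 (0x80): reg=0x10
After byte 4 (0x9A): reg=0xBF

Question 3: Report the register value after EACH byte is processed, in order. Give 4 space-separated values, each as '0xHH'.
0x05 0x33 0x10 0xBF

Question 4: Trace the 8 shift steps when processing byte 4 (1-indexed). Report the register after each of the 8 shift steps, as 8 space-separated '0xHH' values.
Answer: 0x13 0x26 0x4C 0x98 0x37 0x6E 0xDC 0xBF

Derivation:
After byte 1 (0xB4): reg=0x05
After byte 2 (0xBB): reg=0x33
After byte 3 (0x80): reg=0x10
Register before byte 4: 0x10
After XOR with byte 0x9A: 0x8A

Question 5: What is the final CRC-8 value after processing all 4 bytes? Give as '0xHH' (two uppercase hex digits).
After byte 1 (0xB4): reg=0x05
After byte 2 (0xBB): reg=0x33
After byte 3 (0x80): reg=0x10
After byte 4 (0x9A): reg=0xBF

Answer: 0xBF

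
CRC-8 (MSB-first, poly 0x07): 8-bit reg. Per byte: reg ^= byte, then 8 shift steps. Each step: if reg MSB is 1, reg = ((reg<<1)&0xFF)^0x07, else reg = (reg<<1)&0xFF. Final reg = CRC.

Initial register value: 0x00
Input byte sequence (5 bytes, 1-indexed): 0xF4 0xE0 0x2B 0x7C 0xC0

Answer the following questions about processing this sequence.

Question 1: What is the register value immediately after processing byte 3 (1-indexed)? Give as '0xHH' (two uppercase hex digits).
After byte 1 (0xF4): reg=0xC2
After byte 2 (0xE0): reg=0xEE
After byte 3 (0x2B): reg=0x55

Answer: 0x55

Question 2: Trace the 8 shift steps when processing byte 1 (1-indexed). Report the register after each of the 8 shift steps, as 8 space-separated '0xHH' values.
Answer: 0xEF 0xD9 0xB5 0x6D 0xDA 0xB3 0x61 0xC2

Derivation:
Register before byte 1: 0x00
After XOR with byte 0xF4: 0xF4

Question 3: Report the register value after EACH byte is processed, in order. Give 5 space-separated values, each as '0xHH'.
0xC2 0xEE 0x55 0xDF 0x5D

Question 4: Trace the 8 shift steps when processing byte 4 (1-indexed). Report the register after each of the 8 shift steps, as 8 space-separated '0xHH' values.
Answer: 0x52 0xA4 0x4F 0x9E 0x3B 0x76 0xEC 0xDF

Derivation:
After byte 1 (0xF4): reg=0xC2
After byte 2 (0xE0): reg=0xEE
After byte 3 (0x2B): reg=0x55
Register before byte 4: 0x55
After XOR with byte 0x7C: 0x29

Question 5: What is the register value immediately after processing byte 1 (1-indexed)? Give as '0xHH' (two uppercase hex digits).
Answer: 0xC2

Derivation:
After byte 1 (0xF4): reg=0xC2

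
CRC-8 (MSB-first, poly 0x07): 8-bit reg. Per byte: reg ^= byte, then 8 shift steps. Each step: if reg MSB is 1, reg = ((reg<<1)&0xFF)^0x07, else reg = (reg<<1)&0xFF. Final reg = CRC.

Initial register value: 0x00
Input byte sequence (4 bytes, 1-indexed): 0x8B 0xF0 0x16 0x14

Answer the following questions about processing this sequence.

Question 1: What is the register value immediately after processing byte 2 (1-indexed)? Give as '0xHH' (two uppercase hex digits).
Answer: 0xFF

Derivation:
After byte 1 (0x8B): reg=0xB8
After byte 2 (0xF0): reg=0xFF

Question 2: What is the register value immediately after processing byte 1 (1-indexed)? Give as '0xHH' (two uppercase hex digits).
After byte 1 (0x8B): reg=0xB8

Answer: 0xB8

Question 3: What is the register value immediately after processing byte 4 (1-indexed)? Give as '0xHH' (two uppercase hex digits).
Answer: 0x92

Derivation:
After byte 1 (0x8B): reg=0xB8
After byte 2 (0xF0): reg=0xFF
After byte 3 (0x16): reg=0x91
After byte 4 (0x14): reg=0x92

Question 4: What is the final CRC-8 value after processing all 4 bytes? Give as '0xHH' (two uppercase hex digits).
Answer: 0x92

Derivation:
After byte 1 (0x8B): reg=0xB8
After byte 2 (0xF0): reg=0xFF
After byte 3 (0x16): reg=0x91
After byte 4 (0x14): reg=0x92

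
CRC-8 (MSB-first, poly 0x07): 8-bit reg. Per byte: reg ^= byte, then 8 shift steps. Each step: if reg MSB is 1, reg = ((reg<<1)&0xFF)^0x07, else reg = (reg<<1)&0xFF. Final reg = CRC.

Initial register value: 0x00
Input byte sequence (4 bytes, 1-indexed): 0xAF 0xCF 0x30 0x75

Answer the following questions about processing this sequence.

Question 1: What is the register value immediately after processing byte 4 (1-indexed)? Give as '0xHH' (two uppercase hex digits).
After byte 1 (0xAF): reg=0x44
After byte 2 (0xCF): reg=0xB8
After byte 3 (0x30): reg=0xB1
After byte 4 (0x75): reg=0x52

Answer: 0x52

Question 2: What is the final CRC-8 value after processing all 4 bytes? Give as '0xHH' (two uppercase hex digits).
Answer: 0x52

Derivation:
After byte 1 (0xAF): reg=0x44
After byte 2 (0xCF): reg=0xB8
After byte 3 (0x30): reg=0xB1
After byte 4 (0x75): reg=0x52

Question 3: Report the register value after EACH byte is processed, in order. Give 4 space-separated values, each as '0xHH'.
0x44 0xB8 0xB1 0x52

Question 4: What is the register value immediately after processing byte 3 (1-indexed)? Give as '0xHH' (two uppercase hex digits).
After byte 1 (0xAF): reg=0x44
After byte 2 (0xCF): reg=0xB8
After byte 3 (0x30): reg=0xB1

Answer: 0xB1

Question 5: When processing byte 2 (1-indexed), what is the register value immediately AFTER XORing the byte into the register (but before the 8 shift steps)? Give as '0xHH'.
Answer: 0x8B

Derivation:
Register before byte 2: 0x44
Byte 2: 0xCF
0x44 XOR 0xCF = 0x8B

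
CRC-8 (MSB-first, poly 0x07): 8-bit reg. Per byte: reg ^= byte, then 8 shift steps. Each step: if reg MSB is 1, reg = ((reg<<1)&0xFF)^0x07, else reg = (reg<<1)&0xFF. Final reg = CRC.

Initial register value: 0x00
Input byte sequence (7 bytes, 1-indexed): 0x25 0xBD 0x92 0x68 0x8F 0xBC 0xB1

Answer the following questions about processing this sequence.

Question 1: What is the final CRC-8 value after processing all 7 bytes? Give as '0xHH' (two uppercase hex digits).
After byte 1 (0x25): reg=0xFB
After byte 2 (0xBD): reg=0xD5
After byte 3 (0x92): reg=0xD2
After byte 4 (0x68): reg=0x2F
After byte 5 (0x8F): reg=0x69
After byte 6 (0xBC): reg=0x25
After byte 7 (0xB1): reg=0xE5

Answer: 0xE5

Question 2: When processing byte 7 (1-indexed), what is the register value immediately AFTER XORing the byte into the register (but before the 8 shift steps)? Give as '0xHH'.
Register before byte 7: 0x25
Byte 7: 0xB1
0x25 XOR 0xB1 = 0x94

Answer: 0x94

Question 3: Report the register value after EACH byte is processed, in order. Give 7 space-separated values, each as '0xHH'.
0xFB 0xD5 0xD2 0x2F 0x69 0x25 0xE5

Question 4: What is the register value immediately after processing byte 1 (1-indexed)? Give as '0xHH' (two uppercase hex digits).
Answer: 0xFB

Derivation:
After byte 1 (0x25): reg=0xFB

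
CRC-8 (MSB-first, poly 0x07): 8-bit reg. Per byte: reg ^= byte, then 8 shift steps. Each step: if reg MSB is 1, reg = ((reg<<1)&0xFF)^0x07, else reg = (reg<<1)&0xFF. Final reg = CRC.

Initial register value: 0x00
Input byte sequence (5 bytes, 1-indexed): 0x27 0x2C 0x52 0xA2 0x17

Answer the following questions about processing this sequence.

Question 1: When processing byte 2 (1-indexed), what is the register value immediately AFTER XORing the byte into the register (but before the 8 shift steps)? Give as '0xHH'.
Answer: 0xD9

Derivation:
Register before byte 2: 0xF5
Byte 2: 0x2C
0xF5 XOR 0x2C = 0xD9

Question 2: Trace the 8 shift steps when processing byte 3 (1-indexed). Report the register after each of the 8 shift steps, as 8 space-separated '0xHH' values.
Answer: 0xA6 0x4B 0x96 0x2B 0x56 0xAC 0x5F 0xBE

Derivation:
After byte 1 (0x27): reg=0xF5
After byte 2 (0x2C): reg=0x01
Register before byte 3: 0x01
After XOR with byte 0x52: 0x53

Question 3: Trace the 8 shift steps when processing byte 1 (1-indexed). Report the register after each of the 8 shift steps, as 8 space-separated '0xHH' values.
Answer: 0x4E 0x9C 0x3F 0x7E 0xFC 0xFF 0xF9 0xF5

Derivation:
Register before byte 1: 0x00
After XOR with byte 0x27: 0x27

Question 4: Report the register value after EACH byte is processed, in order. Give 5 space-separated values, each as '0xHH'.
0xF5 0x01 0xBE 0x54 0xCE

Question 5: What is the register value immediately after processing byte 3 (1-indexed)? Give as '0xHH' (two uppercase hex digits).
After byte 1 (0x27): reg=0xF5
After byte 2 (0x2C): reg=0x01
After byte 3 (0x52): reg=0xBE

Answer: 0xBE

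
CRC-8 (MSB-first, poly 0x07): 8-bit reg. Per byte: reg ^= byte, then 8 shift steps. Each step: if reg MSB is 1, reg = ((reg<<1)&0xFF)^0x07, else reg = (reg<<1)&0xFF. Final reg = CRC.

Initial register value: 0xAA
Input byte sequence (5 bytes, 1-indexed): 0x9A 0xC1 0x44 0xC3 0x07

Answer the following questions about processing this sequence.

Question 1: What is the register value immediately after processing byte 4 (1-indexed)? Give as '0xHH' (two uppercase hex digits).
Answer: 0x07

Derivation:
After byte 1 (0x9A): reg=0x90
After byte 2 (0xC1): reg=0xB0
After byte 3 (0x44): reg=0xC2
After byte 4 (0xC3): reg=0x07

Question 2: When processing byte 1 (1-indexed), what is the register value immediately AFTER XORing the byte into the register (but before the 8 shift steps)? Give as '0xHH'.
Answer: 0x30

Derivation:
Register before byte 1: 0xAA
Byte 1: 0x9A
0xAA XOR 0x9A = 0x30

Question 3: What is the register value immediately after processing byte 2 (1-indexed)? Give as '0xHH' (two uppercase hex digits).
Answer: 0xB0

Derivation:
After byte 1 (0x9A): reg=0x90
After byte 2 (0xC1): reg=0xB0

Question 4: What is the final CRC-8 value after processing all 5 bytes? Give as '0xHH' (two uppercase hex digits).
Answer: 0x00

Derivation:
After byte 1 (0x9A): reg=0x90
After byte 2 (0xC1): reg=0xB0
After byte 3 (0x44): reg=0xC2
After byte 4 (0xC3): reg=0x07
After byte 5 (0x07): reg=0x00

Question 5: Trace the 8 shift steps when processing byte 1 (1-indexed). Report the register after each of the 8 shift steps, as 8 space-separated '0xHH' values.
Register before byte 1: 0xAA
After XOR with byte 0x9A: 0x30

Answer: 0x60 0xC0 0x87 0x09 0x12 0x24 0x48 0x90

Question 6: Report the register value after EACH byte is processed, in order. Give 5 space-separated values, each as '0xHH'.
0x90 0xB0 0xC2 0x07 0x00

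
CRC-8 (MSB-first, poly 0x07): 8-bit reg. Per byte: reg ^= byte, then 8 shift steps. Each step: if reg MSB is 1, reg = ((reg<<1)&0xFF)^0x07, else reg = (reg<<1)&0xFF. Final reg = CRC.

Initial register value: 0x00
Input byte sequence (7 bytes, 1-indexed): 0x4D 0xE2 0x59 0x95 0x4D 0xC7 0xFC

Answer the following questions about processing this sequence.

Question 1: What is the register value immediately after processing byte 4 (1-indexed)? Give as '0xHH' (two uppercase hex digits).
Answer: 0x2E

Derivation:
After byte 1 (0x4D): reg=0xE4
After byte 2 (0xE2): reg=0x12
After byte 3 (0x59): reg=0xF6
After byte 4 (0x95): reg=0x2E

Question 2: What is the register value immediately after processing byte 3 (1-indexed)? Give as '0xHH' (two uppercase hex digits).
After byte 1 (0x4D): reg=0xE4
After byte 2 (0xE2): reg=0x12
After byte 3 (0x59): reg=0xF6

Answer: 0xF6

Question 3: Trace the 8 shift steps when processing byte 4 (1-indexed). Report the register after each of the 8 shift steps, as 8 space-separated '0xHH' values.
After byte 1 (0x4D): reg=0xE4
After byte 2 (0xE2): reg=0x12
After byte 3 (0x59): reg=0xF6
Register before byte 4: 0xF6
After XOR with byte 0x95: 0x63

Answer: 0xC6 0x8B 0x11 0x22 0x44 0x88 0x17 0x2E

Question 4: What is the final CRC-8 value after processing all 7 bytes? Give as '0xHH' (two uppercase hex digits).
After byte 1 (0x4D): reg=0xE4
After byte 2 (0xE2): reg=0x12
After byte 3 (0x59): reg=0xF6
After byte 4 (0x95): reg=0x2E
After byte 5 (0x4D): reg=0x2E
After byte 6 (0xC7): reg=0x91
After byte 7 (0xFC): reg=0x04

Answer: 0x04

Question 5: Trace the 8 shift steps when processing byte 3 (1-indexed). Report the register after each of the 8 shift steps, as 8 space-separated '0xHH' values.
After byte 1 (0x4D): reg=0xE4
After byte 2 (0xE2): reg=0x12
Register before byte 3: 0x12
After XOR with byte 0x59: 0x4B

Answer: 0x96 0x2B 0x56 0xAC 0x5F 0xBE 0x7B 0xF6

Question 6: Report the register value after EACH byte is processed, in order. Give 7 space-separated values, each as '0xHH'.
0xE4 0x12 0xF6 0x2E 0x2E 0x91 0x04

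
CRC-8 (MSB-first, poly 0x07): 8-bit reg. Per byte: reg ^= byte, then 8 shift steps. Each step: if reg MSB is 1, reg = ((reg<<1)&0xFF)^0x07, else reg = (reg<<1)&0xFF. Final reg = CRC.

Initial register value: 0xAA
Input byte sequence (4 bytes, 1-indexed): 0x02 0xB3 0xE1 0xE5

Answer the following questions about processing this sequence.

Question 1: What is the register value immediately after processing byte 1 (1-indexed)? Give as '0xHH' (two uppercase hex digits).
Answer: 0x51

Derivation:
After byte 1 (0x02): reg=0x51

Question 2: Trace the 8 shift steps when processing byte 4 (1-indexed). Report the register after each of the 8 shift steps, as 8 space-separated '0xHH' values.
After byte 1 (0x02): reg=0x51
After byte 2 (0xB3): reg=0xA0
After byte 3 (0xE1): reg=0xC0
Register before byte 4: 0xC0
After XOR with byte 0xE5: 0x25

Answer: 0x4A 0x94 0x2F 0x5E 0xBC 0x7F 0xFE 0xFB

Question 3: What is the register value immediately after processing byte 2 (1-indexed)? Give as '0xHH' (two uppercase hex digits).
Answer: 0xA0

Derivation:
After byte 1 (0x02): reg=0x51
After byte 2 (0xB3): reg=0xA0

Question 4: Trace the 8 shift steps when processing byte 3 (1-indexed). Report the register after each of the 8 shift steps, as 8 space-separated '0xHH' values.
Answer: 0x82 0x03 0x06 0x0C 0x18 0x30 0x60 0xC0

Derivation:
After byte 1 (0x02): reg=0x51
After byte 2 (0xB3): reg=0xA0
Register before byte 3: 0xA0
After XOR with byte 0xE1: 0x41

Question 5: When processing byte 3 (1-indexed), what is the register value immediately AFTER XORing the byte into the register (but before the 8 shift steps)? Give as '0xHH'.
Answer: 0x41

Derivation:
Register before byte 3: 0xA0
Byte 3: 0xE1
0xA0 XOR 0xE1 = 0x41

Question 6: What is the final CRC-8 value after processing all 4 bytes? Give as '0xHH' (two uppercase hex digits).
After byte 1 (0x02): reg=0x51
After byte 2 (0xB3): reg=0xA0
After byte 3 (0xE1): reg=0xC0
After byte 4 (0xE5): reg=0xFB

Answer: 0xFB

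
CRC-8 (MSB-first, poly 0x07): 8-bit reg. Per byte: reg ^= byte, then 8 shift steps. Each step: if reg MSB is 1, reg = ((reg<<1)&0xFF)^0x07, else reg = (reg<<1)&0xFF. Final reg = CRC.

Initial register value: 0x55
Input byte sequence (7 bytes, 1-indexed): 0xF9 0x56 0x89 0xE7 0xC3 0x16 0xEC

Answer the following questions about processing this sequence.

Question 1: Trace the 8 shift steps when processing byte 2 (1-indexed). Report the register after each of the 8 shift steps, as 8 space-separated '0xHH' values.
Answer: 0x36 0x6C 0xD8 0xB7 0x69 0xD2 0xA3 0x41

Derivation:
After byte 1 (0xF9): reg=0x4D
Register before byte 2: 0x4D
After XOR with byte 0x56: 0x1B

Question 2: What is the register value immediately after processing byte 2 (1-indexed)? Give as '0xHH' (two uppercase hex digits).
Answer: 0x41

Derivation:
After byte 1 (0xF9): reg=0x4D
After byte 2 (0x56): reg=0x41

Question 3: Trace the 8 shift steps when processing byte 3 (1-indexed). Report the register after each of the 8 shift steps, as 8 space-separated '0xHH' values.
Answer: 0x97 0x29 0x52 0xA4 0x4F 0x9E 0x3B 0x76

Derivation:
After byte 1 (0xF9): reg=0x4D
After byte 2 (0x56): reg=0x41
Register before byte 3: 0x41
After XOR with byte 0x89: 0xC8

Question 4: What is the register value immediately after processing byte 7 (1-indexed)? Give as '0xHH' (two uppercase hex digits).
Answer: 0xD3

Derivation:
After byte 1 (0xF9): reg=0x4D
After byte 2 (0x56): reg=0x41
After byte 3 (0x89): reg=0x76
After byte 4 (0xE7): reg=0xFE
After byte 5 (0xC3): reg=0xB3
After byte 6 (0x16): reg=0x72
After byte 7 (0xEC): reg=0xD3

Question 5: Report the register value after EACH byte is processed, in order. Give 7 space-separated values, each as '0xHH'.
0x4D 0x41 0x76 0xFE 0xB3 0x72 0xD3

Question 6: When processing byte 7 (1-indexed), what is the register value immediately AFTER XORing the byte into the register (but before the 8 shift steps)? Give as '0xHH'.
Answer: 0x9E

Derivation:
Register before byte 7: 0x72
Byte 7: 0xEC
0x72 XOR 0xEC = 0x9E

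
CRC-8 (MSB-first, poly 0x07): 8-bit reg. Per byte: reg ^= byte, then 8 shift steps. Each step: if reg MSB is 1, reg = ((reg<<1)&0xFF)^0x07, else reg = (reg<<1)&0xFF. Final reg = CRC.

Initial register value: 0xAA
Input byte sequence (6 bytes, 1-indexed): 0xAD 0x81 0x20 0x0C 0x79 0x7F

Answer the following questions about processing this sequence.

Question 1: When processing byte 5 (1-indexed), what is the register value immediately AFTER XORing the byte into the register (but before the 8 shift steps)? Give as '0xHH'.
Answer: 0xF1

Derivation:
Register before byte 5: 0x88
Byte 5: 0x79
0x88 XOR 0x79 = 0xF1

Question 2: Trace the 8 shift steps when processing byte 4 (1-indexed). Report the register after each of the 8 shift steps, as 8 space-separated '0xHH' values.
Answer: 0xB2 0x63 0xC6 0x8B 0x11 0x22 0x44 0x88

Derivation:
After byte 1 (0xAD): reg=0x15
After byte 2 (0x81): reg=0xE5
After byte 3 (0x20): reg=0x55
Register before byte 4: 0x55
After XOR with byte 0x0C: 0x59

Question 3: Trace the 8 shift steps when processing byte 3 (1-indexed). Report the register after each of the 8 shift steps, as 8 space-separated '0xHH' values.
After byte 1 (0xAD): reg=0x15
After byte 2 (0x81): reg=0xE5
Register before byte 3: 0xE5
After XOR with byte 0x20: 0xC5

Answer: 0x8D 0x1D 0x3A 0x74 0xE8 0xD7 0xA9 0x55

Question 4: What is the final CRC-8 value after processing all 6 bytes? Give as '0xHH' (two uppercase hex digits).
After byte 1 (0xAD): reg=0x15
After byte 2 (0x81): reg=0xE5
After byte 3 (0x20): reg=0x55
After byte 4 (0x0C): reg=0x88
After byte 5 (0x79): reg=0xD9
After byte 6 (0x7F): reg=0x7B

Answer: 0x7B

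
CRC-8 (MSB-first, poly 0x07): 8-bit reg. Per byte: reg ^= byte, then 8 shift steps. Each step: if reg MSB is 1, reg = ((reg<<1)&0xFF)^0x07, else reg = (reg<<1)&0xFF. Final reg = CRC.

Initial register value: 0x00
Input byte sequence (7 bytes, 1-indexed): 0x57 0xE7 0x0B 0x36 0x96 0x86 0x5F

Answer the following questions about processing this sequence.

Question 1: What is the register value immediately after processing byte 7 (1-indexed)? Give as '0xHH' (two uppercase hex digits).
After byte 1 (0x57): reg=0xA2
After byte 2 (0xE7): reg=0xDC
After byte 3 (0x0B): reg=0x2B
After byte 4 (0x36): reg=0x53
After byte 5 (0x96): reg=0x55
After byte 6 (0x86): reg=0x37
After byte 7 (0x5F): reg=0x1F

Answer: 0x1F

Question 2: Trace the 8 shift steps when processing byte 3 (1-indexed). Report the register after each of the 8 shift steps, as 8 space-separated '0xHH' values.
After byte 1 (0x57): reg=0xA2
After byte 2 (0xE7): reg=0xDC
Register before byte 3: 0xDC
After XOR with byte 0x0B: 0xD7

Answer: 0xA9 0x55 0xAA 0x53 0xA6 0x4B 0x96 0x2B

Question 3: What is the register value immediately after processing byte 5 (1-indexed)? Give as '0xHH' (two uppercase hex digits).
After byte 1 (0x57): reg=0xA2
After byte 2 (0xE7): reg=0xDC
After byte 3 (0x0B): reg=0x2B
After byte 4 (0x36): reg=0x53
After byte 5 (0x96): reg=0x55

Answer: 0x55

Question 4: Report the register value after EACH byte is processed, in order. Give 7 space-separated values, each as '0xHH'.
0xA2 0xDC 0x2B 0x53 0x55 0x37 0x1F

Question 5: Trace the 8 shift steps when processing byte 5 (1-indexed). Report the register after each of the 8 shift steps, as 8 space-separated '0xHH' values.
Answer: 0x8D 0x1D 0x3A 0x74 0xE8 0xD7 0xA9 0x55

Derivation:
After byte 1 (0x57): reg=0xA2
After byte 2 (0xE7): reg=0xDC
After byte 3 (0x0B): reg=0x2B
After byte 4 (0x36): reg=0x53
Register before byte 5: 0x53
After XOR with byte 0x96: 0xC5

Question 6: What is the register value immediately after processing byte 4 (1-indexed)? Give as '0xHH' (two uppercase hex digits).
After byte 1 (0x57): reg=0xA2
After byte 2 (0xE7): reg=0xDC
After byte 3 (0x0B): reg=0x2B
After byte 4 (0x36): reg=0x53

Answer: 0x53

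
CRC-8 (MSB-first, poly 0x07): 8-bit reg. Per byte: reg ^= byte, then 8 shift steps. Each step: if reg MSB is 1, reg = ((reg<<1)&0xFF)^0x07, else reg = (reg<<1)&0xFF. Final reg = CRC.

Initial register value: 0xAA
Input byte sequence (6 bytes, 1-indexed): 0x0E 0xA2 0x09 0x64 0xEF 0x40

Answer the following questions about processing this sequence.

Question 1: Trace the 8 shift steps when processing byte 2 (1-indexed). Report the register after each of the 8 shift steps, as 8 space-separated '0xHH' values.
Answer: 0xA9 0x55 0xAA 0x53 0xA6 0x4B 0x96 0x2B

Derivation:
After byte 1 (0x0E): reg=0x75
Register before byte 2: 0x75
After XOR with byte 0xA2: 0xD7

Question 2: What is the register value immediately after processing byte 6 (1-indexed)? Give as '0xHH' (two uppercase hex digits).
Answer: 0xCB

Derivation:
After byte 1 (0x0E): reg=0x75
After byte 2 (0xA2): reg=0x2B
After byte 3 (0x09): reg=0xEE
After byte 4 (0x64): reg=0xBF
After byte 5 (0xEF): reg=0xB7
After byte 6 (0x40): reg=0xCB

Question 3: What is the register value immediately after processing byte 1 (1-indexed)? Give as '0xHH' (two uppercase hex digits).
Answer: 0x75

Derivation:
After byte 1 (0x0E): reg=0x75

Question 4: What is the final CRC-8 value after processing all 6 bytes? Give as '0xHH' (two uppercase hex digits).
Answer: 0xCB

Derivation:
After byte 1 (0x0E): reg=0x75
After byte 2 (0xA2): reg=0x2B
After byte 3 (0x09): reg=0xEE
After byte 4 (0x64): reg=0xBF
After byte 5 (0xEF): reg=0xB7
After byte 6 (0x40): reg=0xCB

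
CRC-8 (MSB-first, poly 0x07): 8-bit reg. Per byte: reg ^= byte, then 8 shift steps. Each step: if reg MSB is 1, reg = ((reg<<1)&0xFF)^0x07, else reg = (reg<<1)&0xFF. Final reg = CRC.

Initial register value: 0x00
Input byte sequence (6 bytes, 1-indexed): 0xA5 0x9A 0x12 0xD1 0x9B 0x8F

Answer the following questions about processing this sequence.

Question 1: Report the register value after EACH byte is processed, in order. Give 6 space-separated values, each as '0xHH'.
0x72 0x96 0x95 0xDB 0xC7 0xFF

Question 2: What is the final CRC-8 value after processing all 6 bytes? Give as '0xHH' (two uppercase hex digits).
Answer: 0xFF

Derivation:
After byte 1 (0xA5): reg=0x72
After byte 2 (0x9A): reg=0x96
After byte 3 (0x12): reg=0x95
After byte 4 (0xD1): reg=0xDB
After byte 5 (0x9B): reg=0xC7
After byte 6 (0x8F): reg=0xFF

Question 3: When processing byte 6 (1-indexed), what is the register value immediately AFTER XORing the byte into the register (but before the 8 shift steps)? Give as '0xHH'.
Answer: 0x48

Derivation:
Register before byte 6: 0xC7
Byte 6: 0x8F
0xC7 XOR 0x8F = 0x48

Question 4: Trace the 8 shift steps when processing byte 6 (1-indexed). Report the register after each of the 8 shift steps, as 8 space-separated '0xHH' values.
Answer: 0x90 0x27 0x4E 0x9C 0x3F 0x7E 0xFC 0xFF

Derivation:
After byte 1 (0xA5): reg=0x72
After byte 2 (0x9A): reg=0x96
After byte 3 (0x12): reg=0x95
After byte 4 (0xD1): reg=0xDB
After byte 5 (0x9B): reg=0xC7
Register before byte 6: 0xC7
After XOR with byte 0x8F: 0x48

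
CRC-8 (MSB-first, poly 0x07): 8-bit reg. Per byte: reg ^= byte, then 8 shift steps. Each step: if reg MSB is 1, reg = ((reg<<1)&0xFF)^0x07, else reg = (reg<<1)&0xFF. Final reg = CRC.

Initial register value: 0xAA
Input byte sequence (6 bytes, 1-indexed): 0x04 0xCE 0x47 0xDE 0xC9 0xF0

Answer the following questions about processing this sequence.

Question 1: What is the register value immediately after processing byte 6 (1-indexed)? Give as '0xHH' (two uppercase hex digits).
Answer: 0x17

Derivation:
After byte 1 (0x04): reg=0x43
After byte 2 (0xCE): reg=0xAA
After byte 3 (0x47): reg=0x8D
After byte 4 (0xDE): reg=0xBE
After byte 5 (0xC9): reg=0x42
After byte 6 (0xF0): reg=0x17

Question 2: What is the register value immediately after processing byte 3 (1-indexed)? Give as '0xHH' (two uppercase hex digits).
Answer: 0x8D

Derivation:
After byte 1 (0x04): reg=0x43
After byte 2 (0xCE): reg=0xAA
After byte 3 (0x47): reg=0x8D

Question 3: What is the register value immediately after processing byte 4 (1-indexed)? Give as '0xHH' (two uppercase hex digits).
Answer: 0xBE

Derivation:
After byte 1 (0x04): reg=0x43
After byte 2 (0xCE): reg=0xAA
After byte 3 (0x47): reg=0x8D
After byte 4 (0xDE): reg=0xBE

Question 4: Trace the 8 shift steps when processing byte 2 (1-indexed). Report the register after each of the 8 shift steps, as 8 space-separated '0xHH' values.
After byte 1 (0x04): reg=0x43
Register before byte 2: 0x43
After XOR with byte 0xCE: 0x8D

Answer: 0x1D 0x3A 0x74 0xE8 0xD7 0xA9 0x55 0xAA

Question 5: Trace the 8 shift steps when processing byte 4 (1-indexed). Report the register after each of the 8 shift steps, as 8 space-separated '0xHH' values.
After byte 1 (0x04): reg=0x43
After byte 2 (0xCE): reg=0xAA
After byte 3 (0x47): reg=0x8D
Register before byte 4: 0x8D
After XOR with byte 0xDE: 0x53

Answer: 0xA6 0x4B 0x96 0x2B 0x56 0xAC 0x5F 0xBE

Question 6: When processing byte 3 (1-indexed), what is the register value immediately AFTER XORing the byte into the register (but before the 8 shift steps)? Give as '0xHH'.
Register before byte 3: 0xAA
Byte 3: 0x47
0xAA XOR 0x47 = 0xED

Answer: 0xED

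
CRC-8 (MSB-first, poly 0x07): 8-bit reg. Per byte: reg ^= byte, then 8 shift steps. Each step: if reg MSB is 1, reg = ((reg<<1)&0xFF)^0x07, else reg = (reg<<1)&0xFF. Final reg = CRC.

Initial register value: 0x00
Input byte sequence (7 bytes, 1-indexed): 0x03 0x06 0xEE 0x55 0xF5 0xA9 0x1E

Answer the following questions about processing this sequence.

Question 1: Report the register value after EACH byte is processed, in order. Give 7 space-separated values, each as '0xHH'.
0x09 0x2D 0x47 0x7E 0xB8 0x77 0x18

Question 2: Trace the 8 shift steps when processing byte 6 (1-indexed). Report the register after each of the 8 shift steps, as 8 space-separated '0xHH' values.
Answer: 0x22 0x44 0x88 0x17 0x2E 0x5C 0xB8 0x77

Derivation:
After byte 1 (0x03): reg=0x09
After byte 2 (0x06): reg=0x2D
After byte 3 (0xEE): reg=0x47
After byte 4 (0x55): reg=0x7E
After byte 5 (0xF5): reg=0xB8
Register before byte 6: 0xB8
After XOR with byte 0xA9: 0x11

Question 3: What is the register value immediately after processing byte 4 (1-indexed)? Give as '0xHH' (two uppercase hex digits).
Answer: 0x7E

Derivation:
After byte 1 (0x03): reg=0x09
After byte 2 (0x06): reg=0x2D
After byte 3 (0xEE): reg=0x47
After byte 4 (0x55): reg=0x7E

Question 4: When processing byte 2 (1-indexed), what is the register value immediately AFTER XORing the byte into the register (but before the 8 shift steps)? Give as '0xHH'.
Register before byte 2: 0x09
Byte 2: 0x06
0x09 XOR 0x06 = 0x0F

Answer: 0x0F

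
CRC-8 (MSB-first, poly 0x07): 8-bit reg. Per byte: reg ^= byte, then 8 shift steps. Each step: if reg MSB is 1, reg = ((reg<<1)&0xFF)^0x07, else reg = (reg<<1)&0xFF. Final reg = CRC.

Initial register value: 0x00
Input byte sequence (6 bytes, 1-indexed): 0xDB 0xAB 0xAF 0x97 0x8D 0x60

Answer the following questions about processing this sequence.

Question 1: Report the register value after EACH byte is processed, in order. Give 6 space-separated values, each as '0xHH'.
0x0F 0x75 0x08 0xD4 0x88 0x96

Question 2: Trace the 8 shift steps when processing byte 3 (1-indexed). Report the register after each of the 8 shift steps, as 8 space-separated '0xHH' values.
Answer: 0xB3 0x61 0xC2 0x83 0x01 0x02 0x04 0x08

Derivation:
After byte 1 (0xDB): reg=0x0F
After byte 2 (0xAB): reg=0x75
Register before byte 3: 0x75
After XOR with byte 0xAF: 0xDA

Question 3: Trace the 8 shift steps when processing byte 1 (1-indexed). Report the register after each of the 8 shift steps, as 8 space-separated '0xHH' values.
Answer: 0xB1 0x65 0xCA 0x93 0x21 0x42 0x84 0x0F

Derivation:
Register before byte 1: 0x00
After XOR with byte 0xDB: 0xDB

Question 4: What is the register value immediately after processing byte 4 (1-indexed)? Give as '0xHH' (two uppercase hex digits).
After byte 1 (0xDB): reg=0x0F
After byte 2 (0xAB): reg=0x75
After byte 3 (0xAF): reg=0x08
After byte 4 (0x97): reg=0xD4

Answer: 0xD4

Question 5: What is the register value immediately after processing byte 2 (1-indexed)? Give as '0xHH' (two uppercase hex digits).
Answer: 0x75

Derivation:
After byte 1 (0xDB): reg=0x0F
After byte 2 (0xAB): reg=0x75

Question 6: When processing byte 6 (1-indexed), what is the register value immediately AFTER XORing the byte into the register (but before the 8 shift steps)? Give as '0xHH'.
Register before byte 6: 0x88
Byte 6: 0x60
0x88 XOR 0x60 = 0xE8

Answer: 0xE8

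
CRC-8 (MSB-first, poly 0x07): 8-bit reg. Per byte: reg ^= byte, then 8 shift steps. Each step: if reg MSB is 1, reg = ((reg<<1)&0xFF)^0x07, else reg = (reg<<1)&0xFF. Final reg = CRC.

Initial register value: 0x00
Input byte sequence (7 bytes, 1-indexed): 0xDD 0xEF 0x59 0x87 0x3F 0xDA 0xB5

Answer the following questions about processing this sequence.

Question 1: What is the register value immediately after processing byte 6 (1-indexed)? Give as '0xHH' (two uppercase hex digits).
Answer: 0xB8

Derivation:
After byte 1 (0xDD): reg=0x1D
After byte 2 (0xEF): reg=0xD0
After byte 3 (0x59): reg=0xB6
After byte 4 (0x87): reg=0x97
After byte 5 (0x3F): reg=0x51
After byte 6 (0xDA): reg=0xB8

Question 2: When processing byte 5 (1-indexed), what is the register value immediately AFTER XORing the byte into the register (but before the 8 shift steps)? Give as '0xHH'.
Answer: 0xA8

Derivation:
Register before byte 5: 0x97
Byte 5: 0x3F
0x97 XOR 0x3F = 0xA8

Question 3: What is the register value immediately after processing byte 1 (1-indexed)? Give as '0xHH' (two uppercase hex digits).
After byte 1 (0xDD): reg=0x1D

Answer: 0x1D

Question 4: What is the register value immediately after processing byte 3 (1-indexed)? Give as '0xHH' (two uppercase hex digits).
Answer: 0xB6

Derivation:
After byte 1 (0xDD): reg=0x1D
After byte 2 (0xEF): reg=0xD0
After byte 3 (0x59): reg=0xB6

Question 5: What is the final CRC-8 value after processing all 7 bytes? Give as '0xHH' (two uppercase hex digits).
After byte 1 (0xDD): reg=0x1D
After byte 2 (0xEF): reg=0xD0
After byte 3 (0x59): reg=0xB6
After byte 4 (0x87): reg=0x97
After byte 5 (0x3F): reg=0x51
After byte 6 (0xDA): reg=0xB8
After byte 7 (0xB5): reg=0x23

Answer: 0x23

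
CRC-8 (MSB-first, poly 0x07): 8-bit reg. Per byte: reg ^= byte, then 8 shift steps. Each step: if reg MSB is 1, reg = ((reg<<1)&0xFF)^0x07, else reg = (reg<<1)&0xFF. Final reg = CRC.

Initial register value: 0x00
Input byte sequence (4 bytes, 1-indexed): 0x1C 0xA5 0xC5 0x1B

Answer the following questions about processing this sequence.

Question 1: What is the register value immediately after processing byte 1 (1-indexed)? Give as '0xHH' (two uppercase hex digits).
After byte 1 (0x1C): reg=0x54

Answer: 0x54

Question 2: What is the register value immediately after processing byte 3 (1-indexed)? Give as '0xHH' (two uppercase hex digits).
Answer: 0x54

Derivation:
After byte 1 (0x1C): reg=0x54
After byte 2 (0xA5): reg=0xD9
After byte 3 (0xC5): reg=0x54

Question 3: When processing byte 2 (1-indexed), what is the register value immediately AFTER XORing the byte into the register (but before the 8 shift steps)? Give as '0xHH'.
Register before byte 2: 0x54
Byte 2: 0xA5
0x54 XOR 0xA5 = 0xF1

Answer: 0xF1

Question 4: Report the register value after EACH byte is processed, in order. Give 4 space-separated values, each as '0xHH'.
0x54 0xD9 0x54 0xEA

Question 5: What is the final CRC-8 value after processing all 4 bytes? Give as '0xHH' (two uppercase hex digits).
After byte 1 (0x1C): reg=0x54
After byte 2 (0xA5): reg=0xD9
After byte 3 (0xC5): reg=0x54
After byte 4 (0x1B): reg=0xEA

Answer: 0xEA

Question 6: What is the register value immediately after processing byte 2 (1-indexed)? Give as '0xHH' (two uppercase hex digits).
Answer: 0xD9

Derivation:
After byte 1 (0x1C): reg=0x54
After byte 2 (0xA5): reg=0xD9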